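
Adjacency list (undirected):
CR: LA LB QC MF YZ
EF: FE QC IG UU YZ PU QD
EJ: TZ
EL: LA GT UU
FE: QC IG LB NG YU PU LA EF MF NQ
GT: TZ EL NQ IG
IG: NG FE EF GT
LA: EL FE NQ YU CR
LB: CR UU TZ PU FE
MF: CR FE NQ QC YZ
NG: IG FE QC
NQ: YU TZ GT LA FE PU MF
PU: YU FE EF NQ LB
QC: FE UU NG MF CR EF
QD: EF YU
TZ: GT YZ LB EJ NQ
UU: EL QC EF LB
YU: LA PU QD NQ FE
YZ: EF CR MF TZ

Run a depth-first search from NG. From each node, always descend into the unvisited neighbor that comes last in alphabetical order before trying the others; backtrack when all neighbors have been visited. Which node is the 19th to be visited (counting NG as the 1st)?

EJ

Visit NG
NG → QC
QC → UU
UU → LB
LB → TZ
TZ → YZ
YZ → MF
MF → NQ
NQ → YU
YU → QD
QD → EF
EF → PU
PU → FE
FE → LA
LA → EL
EL → GT
GT → IG
LA → CR
TZ → EJ

Visit order: NG, QC, UU, LB, TZ, YZ, MF, NQ, YU, QD, EF, PU, FE, LA, EL, GT, IG, CR, EJ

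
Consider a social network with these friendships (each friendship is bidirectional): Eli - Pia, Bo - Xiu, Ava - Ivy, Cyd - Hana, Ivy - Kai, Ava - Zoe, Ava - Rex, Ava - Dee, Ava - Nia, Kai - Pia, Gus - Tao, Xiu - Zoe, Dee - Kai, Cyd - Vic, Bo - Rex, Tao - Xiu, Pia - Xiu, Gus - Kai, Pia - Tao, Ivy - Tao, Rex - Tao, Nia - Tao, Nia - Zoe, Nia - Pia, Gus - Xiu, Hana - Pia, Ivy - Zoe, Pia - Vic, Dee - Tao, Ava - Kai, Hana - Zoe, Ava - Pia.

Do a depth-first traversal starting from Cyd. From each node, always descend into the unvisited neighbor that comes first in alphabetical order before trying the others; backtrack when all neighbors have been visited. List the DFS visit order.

Cyd → Hana → Pia → Ava → Dee → Kai → Gus → Tao → Ivy → Zoe → Nia → Xiu → Bo → Rex → Eli → Vic

Visit Cyd
Cyd → Hana
Hana → Pia
Pia → Ava
Ava → Dee
Dee → Kai
Kai → Gus
Gus → Tao
Tao → Ivy
Ivy → Zoe
Zoe → Nia
Zoe → Xiu
Xiu → Bo
Bo → Rex
Pia → Eli
Pia → Vic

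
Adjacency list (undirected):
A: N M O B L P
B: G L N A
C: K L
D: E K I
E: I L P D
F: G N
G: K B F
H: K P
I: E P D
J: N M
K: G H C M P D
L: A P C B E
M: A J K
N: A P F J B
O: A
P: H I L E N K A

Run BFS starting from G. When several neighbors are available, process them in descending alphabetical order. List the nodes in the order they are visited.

Visit G; enqueue K, F, B → queue [K, F, B]
Visit K; enqueue P, M, H, D, C → queue [F, B, P, M, H, D, C]
Visit F; enqueue N → queue [B, P, M, H, D, C, N]
Visit B; enqueue L, A → queue [P, M, H, D, C, N, L, A]
Visit P; enqueue I, E → queue [M, H, D, C, N, L, A, I, E]
Visit M; enqueue J → queue [H, D, C, N, L, A, I, E, J]
Visit H → queue [D, C, N, L, A, I, E, J]
Visit D → queue [C, N, L, A, I, E, J]
Visit C → queue [N, L, A, I, E, J]
Visit N → queue [L, A, I, E, J]
Visit L → queue [A, I, E, J]
Visit A; enqueue O → queue [I, E, J, O]
Visit I → queue [E, J, O]
Visit E → queue [J, O]
Visit J → queue [O]
Visit O → queue []

G → K → F → B → P → M → H → D → C → N → L → A → I → E → J → O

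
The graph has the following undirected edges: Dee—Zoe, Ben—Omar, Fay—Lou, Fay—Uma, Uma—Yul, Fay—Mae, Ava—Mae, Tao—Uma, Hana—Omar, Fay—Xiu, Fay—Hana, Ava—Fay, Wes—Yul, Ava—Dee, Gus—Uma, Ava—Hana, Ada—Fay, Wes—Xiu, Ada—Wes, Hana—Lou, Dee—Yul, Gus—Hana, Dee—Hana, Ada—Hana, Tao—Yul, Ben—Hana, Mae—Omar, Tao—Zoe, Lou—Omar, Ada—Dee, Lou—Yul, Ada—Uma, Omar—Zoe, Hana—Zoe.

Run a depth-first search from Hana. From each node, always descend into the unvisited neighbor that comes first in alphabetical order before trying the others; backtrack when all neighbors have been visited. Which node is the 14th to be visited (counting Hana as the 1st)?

Visit Hana
Hana → Ada
Ada → Dee
Dee → Ava
Ava → Fay
Fay → Lou
Lou → Omar
Omar → Ben
Omar → Mae
Omar → Zoe
Zoe → Tao
Tao → Uma
Uma → Gus
Uma → Yul
Yul → Wes
Wes → Xiu

Visit order: Hana, Ada, Dee, Ava, Fay, Lou, Omar, Ben, Mae, Zoe, Tao, Uma, Gus, Yul, Wes, Xiu

Yul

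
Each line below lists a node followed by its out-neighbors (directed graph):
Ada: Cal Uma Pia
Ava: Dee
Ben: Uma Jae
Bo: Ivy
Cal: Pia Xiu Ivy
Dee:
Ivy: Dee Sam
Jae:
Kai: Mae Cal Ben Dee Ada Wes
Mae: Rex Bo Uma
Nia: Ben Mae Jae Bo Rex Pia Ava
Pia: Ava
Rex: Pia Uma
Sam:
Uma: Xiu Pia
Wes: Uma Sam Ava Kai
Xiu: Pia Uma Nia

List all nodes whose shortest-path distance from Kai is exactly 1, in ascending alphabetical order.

Ada, Ben, Cal, Dee, Mae, Wes

Level 0: Kai
Level 1: Ada, Ben, Cal, Dee, Mae, Wes
Level 2: Ava, Bo, Ivy, Jae, Pia, Rex, Sam, Uma, Xiu
Level 3: Nia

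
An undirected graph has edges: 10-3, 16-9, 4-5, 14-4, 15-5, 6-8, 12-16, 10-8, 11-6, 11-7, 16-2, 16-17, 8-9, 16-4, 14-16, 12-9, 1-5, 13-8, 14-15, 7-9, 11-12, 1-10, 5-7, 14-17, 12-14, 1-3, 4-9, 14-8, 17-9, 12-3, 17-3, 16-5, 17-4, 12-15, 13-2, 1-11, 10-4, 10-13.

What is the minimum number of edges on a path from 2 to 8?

2

Level 0: 2
Level 1: 13, 16
Level 2: 4, 5, 8, 9, 10, 12, 14, 17
Level 3: 1, 3, 6, 7, 11, 15
8 first appears at level 2.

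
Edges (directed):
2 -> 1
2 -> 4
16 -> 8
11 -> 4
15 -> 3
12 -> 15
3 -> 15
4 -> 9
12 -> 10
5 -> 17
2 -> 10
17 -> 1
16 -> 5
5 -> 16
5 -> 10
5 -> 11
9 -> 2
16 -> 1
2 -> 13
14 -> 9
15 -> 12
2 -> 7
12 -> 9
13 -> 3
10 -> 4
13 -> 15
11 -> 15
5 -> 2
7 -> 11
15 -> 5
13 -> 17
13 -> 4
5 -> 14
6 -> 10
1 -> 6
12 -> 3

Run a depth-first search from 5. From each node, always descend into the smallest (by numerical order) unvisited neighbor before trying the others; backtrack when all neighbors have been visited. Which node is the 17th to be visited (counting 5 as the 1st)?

Visit 5
5 → 2
2 → 1
1 → 6
6 → 10
10 → 4
4 → 9
2 → 7
7 → 11
11 → 15
15 → 3
15 → 12
2 → 13
13 → 17
5 → 14
5 → 16
16 → 8

Visit order: 5, 2, 1, 6, 10, 4, 9, 7, 11, 15, 3, 12, 13, 17, 14, 16, 8

8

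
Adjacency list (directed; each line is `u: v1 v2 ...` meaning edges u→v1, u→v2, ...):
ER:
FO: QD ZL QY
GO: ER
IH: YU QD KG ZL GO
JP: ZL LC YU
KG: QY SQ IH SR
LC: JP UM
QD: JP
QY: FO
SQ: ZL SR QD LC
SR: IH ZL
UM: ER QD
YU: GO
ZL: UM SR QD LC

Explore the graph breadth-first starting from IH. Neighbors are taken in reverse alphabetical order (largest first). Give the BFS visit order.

IH, ZL, YU, QD, KG, GO, UM, SR, LC, JP, SQ, QY, ER, FO

Visit IH; enqueue ZL, YU, QD, KG, GO → queue [ZL, YU, QD, KG, GO]
Visit ZL; enqueue UM, SR, LC → queue [YU, QD, KG, GO, UM, SR, LC]
Visit YU → queue [QD, KG, GO, UM, SR, LC]
Visit QD; enqueue JP → queue [KG, GO, UM, SR, LC, JP]
Visit KG; enqueue SQ, QY → queue [GO, UM, SR, LC, JP, SQ, QY]
Visit GO; enqueue ER → queue [UM, SR, LC, JP, SQ, QY, ER]
Visit UM → queue [SR, LC, JP, SQ, QY, ER]
Visit SR → queue [LC, JP, SQ, QY, ER]
Visit LC → queue [JP, SQ, QY, ER]
Visit JP → queue [SQ, QY, ER]
Visit SQ → queue [QY, ER]
Visit QY; enqueue FO → queue [ER, FO]
Visit ER → queue [FO]
Visit FO → queue []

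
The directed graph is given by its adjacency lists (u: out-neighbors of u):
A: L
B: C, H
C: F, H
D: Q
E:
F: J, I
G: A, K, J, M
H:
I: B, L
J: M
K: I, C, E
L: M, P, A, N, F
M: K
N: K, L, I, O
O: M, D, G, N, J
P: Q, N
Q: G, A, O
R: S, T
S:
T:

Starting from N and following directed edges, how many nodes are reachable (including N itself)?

17

BFS from N visits: N, K, L, I, O, C, E, M, P, A, F, B, D, G, J, H, Q
Reachable nodes: 17 of 20 total.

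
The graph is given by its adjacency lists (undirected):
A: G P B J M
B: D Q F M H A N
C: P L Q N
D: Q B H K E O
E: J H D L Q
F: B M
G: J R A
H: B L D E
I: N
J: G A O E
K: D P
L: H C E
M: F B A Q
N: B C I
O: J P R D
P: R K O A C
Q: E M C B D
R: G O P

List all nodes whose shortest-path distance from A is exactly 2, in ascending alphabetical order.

C, D, E, F, H, K, N, O, Q, R

Level 0: A
Level 1: B, G, J, M, P
Level 2: C, D, E, F, H, K, N, O, Q, R
Level 3: I, L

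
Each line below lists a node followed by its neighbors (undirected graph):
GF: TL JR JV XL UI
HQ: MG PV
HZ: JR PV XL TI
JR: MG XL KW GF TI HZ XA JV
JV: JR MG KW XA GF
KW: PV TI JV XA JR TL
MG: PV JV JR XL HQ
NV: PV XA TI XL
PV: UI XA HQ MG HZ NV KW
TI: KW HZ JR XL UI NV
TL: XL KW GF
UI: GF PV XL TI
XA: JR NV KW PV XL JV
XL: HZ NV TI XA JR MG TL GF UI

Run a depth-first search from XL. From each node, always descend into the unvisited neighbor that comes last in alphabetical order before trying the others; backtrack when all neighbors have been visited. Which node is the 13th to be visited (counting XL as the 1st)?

HZ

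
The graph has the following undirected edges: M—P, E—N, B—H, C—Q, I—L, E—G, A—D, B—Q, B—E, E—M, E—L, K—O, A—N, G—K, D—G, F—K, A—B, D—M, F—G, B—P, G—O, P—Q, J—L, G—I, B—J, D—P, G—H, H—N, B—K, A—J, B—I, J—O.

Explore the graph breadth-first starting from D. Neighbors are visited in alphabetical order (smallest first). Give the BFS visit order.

D → A → G → M → P → B → J → N → E → F → H → I → K → O → Q → L → C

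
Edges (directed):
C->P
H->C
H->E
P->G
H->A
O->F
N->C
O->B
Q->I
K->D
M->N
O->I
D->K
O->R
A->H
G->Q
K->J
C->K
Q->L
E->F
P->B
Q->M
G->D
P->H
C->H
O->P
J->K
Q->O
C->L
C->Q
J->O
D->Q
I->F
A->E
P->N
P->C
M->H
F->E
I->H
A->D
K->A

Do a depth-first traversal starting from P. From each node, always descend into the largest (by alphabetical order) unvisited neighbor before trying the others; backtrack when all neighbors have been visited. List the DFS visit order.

P, N, C, Q, O, R, I, H, E, F, A, D, K, J, B, M, L, G

Visit P
P → N
N → C
C → Q
Q → O
O → R
O → I
I → H
H → E
E → F
H → A
A → D
D → K
K → J
O → B
Q → M
Q → L
P → G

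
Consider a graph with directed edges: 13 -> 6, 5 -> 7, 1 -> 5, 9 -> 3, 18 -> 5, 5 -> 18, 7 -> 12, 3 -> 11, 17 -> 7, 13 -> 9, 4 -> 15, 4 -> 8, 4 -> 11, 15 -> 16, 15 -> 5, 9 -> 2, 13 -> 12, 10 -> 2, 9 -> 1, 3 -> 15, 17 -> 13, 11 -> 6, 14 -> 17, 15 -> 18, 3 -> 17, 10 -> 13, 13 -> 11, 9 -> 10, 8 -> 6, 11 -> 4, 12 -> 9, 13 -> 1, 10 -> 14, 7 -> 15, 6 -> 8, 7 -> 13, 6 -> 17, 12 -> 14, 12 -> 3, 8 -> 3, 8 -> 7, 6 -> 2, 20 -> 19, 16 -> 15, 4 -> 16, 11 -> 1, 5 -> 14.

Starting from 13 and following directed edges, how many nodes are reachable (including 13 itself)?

18

BFS from 13 visits: 13, 1, 6, 9, 11, 12, 5, 2, 8, 17, 3, 10, 4, 14, 7, 18, 15, 16
Reachable nodes: 18 of 20 total.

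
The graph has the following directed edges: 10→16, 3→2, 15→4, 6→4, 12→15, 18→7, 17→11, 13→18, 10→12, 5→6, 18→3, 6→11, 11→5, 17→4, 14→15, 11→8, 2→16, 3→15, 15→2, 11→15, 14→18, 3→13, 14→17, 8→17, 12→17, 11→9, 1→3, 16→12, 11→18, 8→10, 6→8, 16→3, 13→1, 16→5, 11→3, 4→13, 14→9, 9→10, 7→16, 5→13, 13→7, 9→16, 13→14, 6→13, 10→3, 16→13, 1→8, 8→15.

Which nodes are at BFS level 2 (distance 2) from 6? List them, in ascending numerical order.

1, 3, 5, 7, 9, 10, 14, 15, 17, 18

Level 0: 6
Level 1: 4, 8, 11, 13
Level 2: 1, 3, 5, 7, 9, 10, 14, 15, 17, 18
Level 3: 2, 12, 16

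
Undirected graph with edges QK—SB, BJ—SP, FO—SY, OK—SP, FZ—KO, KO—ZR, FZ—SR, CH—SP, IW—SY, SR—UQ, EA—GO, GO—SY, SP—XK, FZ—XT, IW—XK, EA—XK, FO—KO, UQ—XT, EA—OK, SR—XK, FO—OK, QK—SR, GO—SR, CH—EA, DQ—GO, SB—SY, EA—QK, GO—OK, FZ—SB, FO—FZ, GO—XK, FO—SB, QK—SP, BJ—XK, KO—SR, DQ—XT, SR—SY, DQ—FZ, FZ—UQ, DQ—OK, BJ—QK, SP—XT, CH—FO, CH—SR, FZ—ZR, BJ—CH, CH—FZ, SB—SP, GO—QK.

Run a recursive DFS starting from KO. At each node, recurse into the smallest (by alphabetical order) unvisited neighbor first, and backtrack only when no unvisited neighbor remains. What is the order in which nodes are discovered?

KO -> FO -> CH -> BJ -> QK -> EA -> GO -> DQ -> FZ -> SB -> SP -> OK -> XK -> IW -> SY -> SR -> UQ -> XT -> ZR

Visit KO
KO → FO
FO → CH
CH → BJ
BJ → QK
QK → EA
EA → GO
GO → DQ
DQ → FZ
FZ → SB
SB → SP
SP → OK
SP → XK
XK → IW
IW → SY
SY → SR
SR → UQ
UQ → XT
FZ → ZR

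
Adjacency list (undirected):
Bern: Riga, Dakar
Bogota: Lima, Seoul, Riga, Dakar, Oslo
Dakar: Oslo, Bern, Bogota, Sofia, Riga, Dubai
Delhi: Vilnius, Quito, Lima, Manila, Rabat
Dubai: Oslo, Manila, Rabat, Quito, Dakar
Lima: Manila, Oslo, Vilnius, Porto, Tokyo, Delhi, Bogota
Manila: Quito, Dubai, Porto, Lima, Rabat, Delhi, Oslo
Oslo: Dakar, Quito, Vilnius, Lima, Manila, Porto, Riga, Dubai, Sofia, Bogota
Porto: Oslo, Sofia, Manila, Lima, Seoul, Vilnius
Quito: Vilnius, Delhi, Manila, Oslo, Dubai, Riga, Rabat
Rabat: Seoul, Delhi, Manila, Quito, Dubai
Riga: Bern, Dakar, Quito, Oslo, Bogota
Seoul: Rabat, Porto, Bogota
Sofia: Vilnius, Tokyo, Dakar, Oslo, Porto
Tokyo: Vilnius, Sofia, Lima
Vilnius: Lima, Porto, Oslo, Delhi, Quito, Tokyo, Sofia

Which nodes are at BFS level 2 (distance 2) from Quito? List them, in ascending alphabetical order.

Level 0: Quito
Level 1: Delhi, Dubai, Manila, Oslo, Rabat, Riga, Vilnius
Level 2: Bern, Bogota, Dakar, Lima, Porto, Seoul, Sofia, Tokyo

Bern, Bogota, Dakar, Lima, Porto, Seoul, Sofia, Tokyo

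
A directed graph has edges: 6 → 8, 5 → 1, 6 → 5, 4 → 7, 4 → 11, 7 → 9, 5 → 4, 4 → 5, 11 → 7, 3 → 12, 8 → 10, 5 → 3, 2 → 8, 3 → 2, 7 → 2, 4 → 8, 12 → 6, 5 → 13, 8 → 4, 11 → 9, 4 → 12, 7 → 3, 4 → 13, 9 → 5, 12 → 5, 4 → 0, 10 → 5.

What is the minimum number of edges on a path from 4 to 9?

2

Level 0: 4
Level 1: 0, 5, 7, 8, 11, 12, 13
Level 2: 1, 2, 3, 6, 9, 10
9 first appears at level 2.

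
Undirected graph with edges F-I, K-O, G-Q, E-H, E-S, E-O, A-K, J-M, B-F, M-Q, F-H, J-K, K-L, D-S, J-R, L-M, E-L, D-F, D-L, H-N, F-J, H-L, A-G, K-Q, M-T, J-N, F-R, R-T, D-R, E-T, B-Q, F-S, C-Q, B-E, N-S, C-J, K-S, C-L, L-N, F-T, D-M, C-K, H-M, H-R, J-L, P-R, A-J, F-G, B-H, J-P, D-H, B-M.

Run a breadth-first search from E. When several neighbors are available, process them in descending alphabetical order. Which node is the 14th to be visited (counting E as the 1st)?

J

Visit E; enqueue T, S, O, L, H, B → queue [T, S, O, L, H, B]
Visit T; enqueue R, M, F → queue [S, O, L, H, B, R, M, F]
Visit S; enqueue N, K, D → queue [O, L, H, B, R, M, F, N, K, D]
Visit O → queue [L, H, B, R, M, F, N, K, D]
Visit L; enqueue J, C → queue [H, B, R, M, F, N, K, D, J, C]
Visit H → queue [B, R, M, F, N, K, D, J, C]
Visit B; enqueue Q → queue [R, M, F, N, K, D, J, C, Q]
Visit R; enqueue P → queue [M, F, N, K, D, J, C, Q, P]
Visit M → queue [F, N, K, D, J, C, Q, P]
Visit F; enqueue I, G → queue [N, K, D, J, C, Q, P, I, G]
Visit N → queue [K, D, J, C, Q, P, I, G]
Visit K; enqueue A → queue [D, J, C, Q, P, I, G, A]
Visit D → queue [J, C, Q, P, I, G, A]
Visit J → queue [C, Q, P, I, G, A]
Visit C → queue [Q, P, I, G, A]
Visit Q → queue [P, I, G, A]
Visit P → queue [I, G, A]
Visit I → queue [G, A]
Visit G → queue [A]
Visit A → queue []

Visit order: E, T, S, O, L, H, B, R, M, F, N, K, D, J, C, Q, P, I, G, A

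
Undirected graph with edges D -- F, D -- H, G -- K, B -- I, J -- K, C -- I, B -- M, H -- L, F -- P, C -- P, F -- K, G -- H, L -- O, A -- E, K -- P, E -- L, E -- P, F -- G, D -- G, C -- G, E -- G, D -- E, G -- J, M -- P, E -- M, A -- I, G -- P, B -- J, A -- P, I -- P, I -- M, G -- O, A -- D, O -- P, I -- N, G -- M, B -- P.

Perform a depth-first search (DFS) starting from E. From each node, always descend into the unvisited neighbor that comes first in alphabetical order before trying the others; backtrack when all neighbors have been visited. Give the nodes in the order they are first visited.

Visit E
E → A
A → D
D → F
F → G
G → C
C → I
I → B
B → J
J → K
K → P
P → M
P → O
O → L
L → H
I → N

E -> A -> D -> F -> G -> C -> I -> B -> J -> K -> P -> M -> O -> L -> H -> N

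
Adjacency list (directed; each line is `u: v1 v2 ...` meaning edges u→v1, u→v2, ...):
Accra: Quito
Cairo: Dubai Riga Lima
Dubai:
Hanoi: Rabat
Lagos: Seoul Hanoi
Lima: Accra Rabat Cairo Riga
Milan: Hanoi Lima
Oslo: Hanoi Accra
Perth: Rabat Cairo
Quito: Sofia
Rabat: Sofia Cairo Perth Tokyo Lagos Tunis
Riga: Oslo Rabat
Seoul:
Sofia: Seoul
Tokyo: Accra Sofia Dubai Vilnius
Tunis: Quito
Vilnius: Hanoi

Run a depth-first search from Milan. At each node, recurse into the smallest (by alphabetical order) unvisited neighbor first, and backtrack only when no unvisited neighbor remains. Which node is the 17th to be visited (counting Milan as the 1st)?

Visit Milan
Milan → Hanoi
Hanoi → Rabat
Rabat → Cairo
Cairo → Dubai
Cairo → Lima
Lima → Accra
Accra → Quito
Quito → Sofia
Sofia → Seoul
Lima → Riga
Riga → Oslo
Rabat → Lagos
Rabat → Perth
Rabat → Tokyo
Tokyo → Vilnius
Rabat → Tunis

Visit order: Milan, Hanoi, Rabat, Cairo, Dubai, Lima, Accra, Quito, Sofia, Seoul, Riga, Oslo, Lagos, Perth, Tokyo, Vilnius, Tunis

Tunis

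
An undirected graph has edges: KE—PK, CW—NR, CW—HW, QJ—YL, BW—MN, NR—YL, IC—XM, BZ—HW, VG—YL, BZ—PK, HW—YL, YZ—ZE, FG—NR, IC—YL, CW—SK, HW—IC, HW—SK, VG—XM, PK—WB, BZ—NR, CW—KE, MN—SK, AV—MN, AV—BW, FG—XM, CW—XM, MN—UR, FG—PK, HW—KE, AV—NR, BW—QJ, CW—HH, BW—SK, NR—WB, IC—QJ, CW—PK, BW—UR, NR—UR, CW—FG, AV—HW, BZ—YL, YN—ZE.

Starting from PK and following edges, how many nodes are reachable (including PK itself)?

19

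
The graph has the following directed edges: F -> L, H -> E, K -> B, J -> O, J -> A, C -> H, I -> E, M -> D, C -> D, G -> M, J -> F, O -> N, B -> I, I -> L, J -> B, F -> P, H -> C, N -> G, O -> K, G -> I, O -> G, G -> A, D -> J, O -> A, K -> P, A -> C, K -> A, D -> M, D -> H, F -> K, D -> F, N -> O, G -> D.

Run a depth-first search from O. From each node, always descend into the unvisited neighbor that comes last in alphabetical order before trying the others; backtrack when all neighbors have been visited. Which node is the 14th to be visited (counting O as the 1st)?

Visit O
O → N
N → G
G → M
M → D
D → J
J → F
F → P
F → L
F → K
K → B
B → I
I → E
K → A
A → C
C → H

Visit order: O, N, G, M, D, J, F, P, L, K, B, I, E, A, C, H

A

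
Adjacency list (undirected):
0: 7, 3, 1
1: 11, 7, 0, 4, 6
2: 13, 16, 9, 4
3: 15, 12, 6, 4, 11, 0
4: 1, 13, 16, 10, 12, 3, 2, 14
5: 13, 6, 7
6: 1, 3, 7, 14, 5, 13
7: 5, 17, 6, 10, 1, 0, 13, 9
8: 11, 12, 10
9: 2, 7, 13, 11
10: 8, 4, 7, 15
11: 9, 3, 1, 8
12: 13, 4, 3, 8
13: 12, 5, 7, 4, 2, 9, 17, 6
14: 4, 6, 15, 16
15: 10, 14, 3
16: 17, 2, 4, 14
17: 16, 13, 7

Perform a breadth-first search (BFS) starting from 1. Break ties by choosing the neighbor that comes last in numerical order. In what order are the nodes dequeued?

Visit 1; enqueue 11, 7, 6, 4, 0 → queue [11, 7, 6, 4, 0]
Visit 11; enqueue 9, 8, 3 → queue [7, 6, 4, 0, 9, 8, 3]
Visit 7; enqueue 17, 13, 10, 5 → queue [6, 4, 0, 9, 8, 3, 17, 13, 10, 5]
Visit 6; enqueue 14 → queue [4, 0, 9, 8, 3, 17, 13, 10, 5, 14]
Visit 4; enqueue 16, 12, 2 → queue [0, 9, 8, 3, 17, 13, 10, 5, 14, 16, 12, 2]
Visit 0 → queue [9, 8, 3, 17, 13, 10, 5, 14, 16, 12, 2]
Visit 9 → queue [8, 3, 17, 13, 10, 5, 14, 16, 12, 2]
Visit 8 → queue [3, 17, 13, 10, 5, 14, 16, 12, 2]
Visit 3; enqueue 15 → queue [17, 13, 10, 5, 14, 16, 12, 2, 15]
Visit 17 → queue [13, 10, 5, 14, 16, 12, 2, 15]
Visit 13 → queue [10, 5, 14, 16, 12, 2, 15]
Visit 10 → queue [5, 14, 16, 12, 2, 15]
Visit 5 → queue [14, 16, 12, 2, 15]
Visit 14 → queue [16, 12, 2, 15]
Visit 16 → queue [12, 2, 15]
Visit 12 → queue [2, 15]
Visit 2 → queue [15]
Visit 15 → queue []

1, 11, 7, 6, 4, 0, 9, 8, 3, 17, 13, 10, 5, 14, 16, 12, 2, 15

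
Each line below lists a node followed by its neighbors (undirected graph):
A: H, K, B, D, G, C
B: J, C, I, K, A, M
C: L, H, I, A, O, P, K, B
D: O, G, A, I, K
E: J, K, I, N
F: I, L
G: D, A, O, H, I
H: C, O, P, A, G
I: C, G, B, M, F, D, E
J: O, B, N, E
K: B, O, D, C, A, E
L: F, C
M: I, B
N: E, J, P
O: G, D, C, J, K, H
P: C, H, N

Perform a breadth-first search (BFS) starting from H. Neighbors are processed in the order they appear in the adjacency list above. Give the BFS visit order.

H → C → O → P → A → G → L → I → K → B → D → J → N → F → M → E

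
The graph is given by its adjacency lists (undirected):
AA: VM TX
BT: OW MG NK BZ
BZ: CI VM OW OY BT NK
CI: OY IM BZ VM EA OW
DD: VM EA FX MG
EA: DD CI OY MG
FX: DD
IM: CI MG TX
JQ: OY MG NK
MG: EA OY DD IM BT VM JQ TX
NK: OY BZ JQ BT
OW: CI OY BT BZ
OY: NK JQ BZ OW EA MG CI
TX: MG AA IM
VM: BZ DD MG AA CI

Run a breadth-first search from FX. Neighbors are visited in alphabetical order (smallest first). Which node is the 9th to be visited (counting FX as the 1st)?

Visit FX; enqueue DD → queue [DD]
Visit DD; enqueue EA, MG, VM → queue [EA, MG, VM]
Visit EA; enqueue CI, OY → queue [MG, VM, CI, OY]
Visit MG; enqueue BT, IM, JQ, TX → queue [VM, CI, OY, BT, IM, JQ, TX]
Visit VM; enqueue AA, BZ → queue [CI, OY, BT, IM, JQ, TX, AA, BZ]
Visit CI; enqueue OW → queue [OY, BT, IM, JQ, TX, AA, BZ, OW]
Visit OY; enqueue NK → queue [BT, IM, JQ, TX, AA, BZ, OW, NK]
Visit BT → queue [IM, JQ, TX, AA, BZ, OW, NK]
Visit IM → queue [JQ, TX, AA, BZ, OW, NK]
Visit JQ → queue [TX, AA, BZ, OW, NK]
Visit TX → queue [AA, BZ, OW, NK]
Visit AA → queue [BZ, OW, NK]
Visit BZ → queue [OW, NK]
Visit OW → queue [NK]
Visit NK → queue []

Visit order: FX, DD, EA, MG, VM, CI, OY, BT, IM, JQ, TX, AA, BZ, OW, NK

IM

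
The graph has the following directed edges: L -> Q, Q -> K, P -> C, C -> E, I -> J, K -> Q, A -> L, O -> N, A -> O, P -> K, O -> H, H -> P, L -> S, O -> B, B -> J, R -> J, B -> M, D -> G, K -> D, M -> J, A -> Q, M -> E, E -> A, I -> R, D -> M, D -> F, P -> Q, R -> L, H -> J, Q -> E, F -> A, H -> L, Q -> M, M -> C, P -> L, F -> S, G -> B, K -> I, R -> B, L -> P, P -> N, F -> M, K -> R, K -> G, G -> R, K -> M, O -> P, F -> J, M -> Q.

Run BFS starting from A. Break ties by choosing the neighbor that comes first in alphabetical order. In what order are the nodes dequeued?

Visit A; enqueue L, O, Q → queue [L, O, Q]
Visit L; enqueue P, S → queue [O, Q, P, S]
Visit O; enqueue B, H, N → queue [Q, P, S, B, H, N]
Visit Q; enqueue E, K, M → queue [P, S, B, H, N, E, K, M]
Visit P; enqueue C → queue [S, B, H, N, E, K, M, C]
Visit S → queue [B, H, N, E, K, M, C]
Visit B; enqueue J → queue [H, N, E, K, M, C, J]
Visit H → queue [N, E, K, M, C, J]
Visit N → queue [E, K, M, C, J]
Visit E → queue [K, M, C, J]
Visit K; enqueue D, G, I, R → queue [M, C, J, D, G, I, R]
Visit M → queue [C, J, D, G, I, R]
Visit C → queue [J, D, G, I, R]
Visit J → queue [D, G, I, R]
Visit D; enqueue F → queue [G, I, R, F]
Visit G → queue [I, R, F]
Visit I → queue [R, F]
Visit R → queue [F]
Visit F → queue []

A -> L -> O -> Q -> P -> S -> B -> H -> N -> E -> K -> M -> C -> J -> D -> G -> I -> R -> F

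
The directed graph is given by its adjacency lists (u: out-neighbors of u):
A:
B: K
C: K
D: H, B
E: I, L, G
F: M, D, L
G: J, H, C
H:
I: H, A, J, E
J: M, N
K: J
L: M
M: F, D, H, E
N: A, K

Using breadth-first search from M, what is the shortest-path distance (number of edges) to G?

2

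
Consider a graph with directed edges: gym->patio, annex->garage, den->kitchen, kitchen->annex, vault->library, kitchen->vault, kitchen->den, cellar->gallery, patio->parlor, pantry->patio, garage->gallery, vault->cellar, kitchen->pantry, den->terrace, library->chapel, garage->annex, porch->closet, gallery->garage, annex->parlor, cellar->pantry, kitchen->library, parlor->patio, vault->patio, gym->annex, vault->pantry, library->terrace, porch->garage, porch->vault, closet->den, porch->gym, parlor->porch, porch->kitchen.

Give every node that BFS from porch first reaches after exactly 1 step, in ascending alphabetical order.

Level 0: porch
Level 1: closet, garage, gym, kitchen, vault
Level 2: annex, cellar, den, gallery, library, pantry, patio
Level 3: chapel, parlor, terrace

closet, garage, gym, kitchen, vault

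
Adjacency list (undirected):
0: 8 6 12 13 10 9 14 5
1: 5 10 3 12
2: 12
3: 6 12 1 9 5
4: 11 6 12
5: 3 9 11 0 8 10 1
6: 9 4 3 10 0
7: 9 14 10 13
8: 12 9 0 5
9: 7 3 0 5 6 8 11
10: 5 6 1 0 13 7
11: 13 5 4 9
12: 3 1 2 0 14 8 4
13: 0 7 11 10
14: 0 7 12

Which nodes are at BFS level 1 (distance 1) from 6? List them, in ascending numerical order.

0, 3, 4, 9, 10

Level 0: 6
Level 1: 0, 3, 4, 9, 10
Level 2: 1, 5, 7, 8, 11, 12, 13, 14
Level 3: 2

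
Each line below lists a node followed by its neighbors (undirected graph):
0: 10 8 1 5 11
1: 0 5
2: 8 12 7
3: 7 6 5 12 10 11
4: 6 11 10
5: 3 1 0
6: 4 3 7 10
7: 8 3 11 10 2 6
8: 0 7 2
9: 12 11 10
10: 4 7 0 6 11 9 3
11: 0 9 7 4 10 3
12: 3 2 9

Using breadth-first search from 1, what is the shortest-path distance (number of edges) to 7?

3

Level 0: 1
Level 1: 0, 5
Level 2: 3, 8, 10, 11
Level 3: 2, 4, 6, 7, 9, 12
7 first appears at level 3.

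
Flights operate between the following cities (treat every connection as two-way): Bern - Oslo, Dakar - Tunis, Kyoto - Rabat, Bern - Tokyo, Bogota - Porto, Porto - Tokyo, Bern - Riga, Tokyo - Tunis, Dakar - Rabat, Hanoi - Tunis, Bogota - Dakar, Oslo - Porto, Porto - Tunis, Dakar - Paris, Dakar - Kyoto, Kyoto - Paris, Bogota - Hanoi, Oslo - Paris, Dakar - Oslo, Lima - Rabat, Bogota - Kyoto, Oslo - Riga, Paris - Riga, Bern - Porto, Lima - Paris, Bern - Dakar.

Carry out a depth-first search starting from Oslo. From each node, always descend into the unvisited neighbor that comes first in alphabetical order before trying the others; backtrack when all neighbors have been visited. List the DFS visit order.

Oslo → Bern → Dakar → Bogota → Hanoi → Tunis → Porto → Tokyo → Kyoto → Paris → Lima → Rabat → Riga

Visit Oslo
Oslo → Bern
Bern → Dakar
Dakar → Bogota
Bogota → Hanoi
Hanoi → Tunis
Tunis → Porto
Porto → Tokyo
Bogota → Kyoto
Kyoto → Paris
Paris → Lima
Lima → Rabat
Paris → Riga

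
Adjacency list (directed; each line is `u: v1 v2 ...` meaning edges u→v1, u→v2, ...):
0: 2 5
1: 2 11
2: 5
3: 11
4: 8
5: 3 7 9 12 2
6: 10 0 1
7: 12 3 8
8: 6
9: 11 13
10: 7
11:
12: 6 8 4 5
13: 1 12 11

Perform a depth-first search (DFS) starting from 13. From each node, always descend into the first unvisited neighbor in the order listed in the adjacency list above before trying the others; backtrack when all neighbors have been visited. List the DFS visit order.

13 -> 1 -> 2 -> 5 -> 3 -> 11 -> 7 -> 12 -> 6 -> 10 -> 0 -> 8 -> 4 -> 9

Visit 13
13 → 1
1 → 2
2 → 5
5 → 3
3 → 11
5 → 7
7 → 12
12 → 6
6 → 10
6 → 0
12 → 8
12 → 4
5 → 9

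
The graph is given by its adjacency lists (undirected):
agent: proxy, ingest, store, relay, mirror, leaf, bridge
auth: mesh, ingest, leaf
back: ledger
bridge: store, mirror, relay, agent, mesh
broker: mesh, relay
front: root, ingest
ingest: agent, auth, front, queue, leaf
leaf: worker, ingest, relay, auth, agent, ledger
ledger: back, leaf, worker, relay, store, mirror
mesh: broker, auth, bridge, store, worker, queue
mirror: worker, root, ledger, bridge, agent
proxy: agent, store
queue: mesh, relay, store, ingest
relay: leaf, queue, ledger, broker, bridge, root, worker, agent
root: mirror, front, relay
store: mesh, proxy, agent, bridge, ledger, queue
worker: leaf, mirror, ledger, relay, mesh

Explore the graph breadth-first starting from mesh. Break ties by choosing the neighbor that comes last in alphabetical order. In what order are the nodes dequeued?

mesh -> worker -> store -> queue -> broker -> bridge -> auth -> relay -> mirror -> ledger -> leaf -> proxy -> agent -> ingest -> root -> back -> front

Visit mesh; enqueue worker, store, queue, broker, bridge, auth → queue [worker, store, queue, broker, bridge, auth]
Visit worker; enqueue relay, mirror, ledger, leaf → queue [store, queue, broker, bridge, auth, relay, mirror, ledger, leaf]
Visit store; enqueue proxy, agent → queue [queue, broker, bridge, auth, relay, mirror, ledger, leaf, proxy, agent]
Visit queue; enqueue ingest → queue [broker, bridge, auth, relay, mirror, ledger, leaf, proxy, agent, ingest]
Visit broker → queue [bridge, auth, relay, mirror, ledger, leaf, proxy, agent, ingest]
Visit bridge → queue [auth, relay, mirror, ledger, leaf, proxy, agent, ingest]
Visit auth → queue [relay, mirror, ledger, leaf, proxy, agent, ingest]
Visit relay; enqueue root → queue [mirror, ledger, leaf, proxy, agent, ingest, root]
Visit mirror → queue [ledger, leaf, proxy, agent, ingest, root]
Visit ledger; enqueue back → queue [leaf, proxy, agent, ingest, root, back]
Visit leaf → queue [proxy, agent, ingest, root, back]
Visit proxy → queue [agent, ingest, root, back]
Visit agent → queue [ingest, root, back]
Visit ingest; enqueue front → queue [root, back, front]
Visit root → queue [back, front]
Visit back → queue [front]
Visit front → queue []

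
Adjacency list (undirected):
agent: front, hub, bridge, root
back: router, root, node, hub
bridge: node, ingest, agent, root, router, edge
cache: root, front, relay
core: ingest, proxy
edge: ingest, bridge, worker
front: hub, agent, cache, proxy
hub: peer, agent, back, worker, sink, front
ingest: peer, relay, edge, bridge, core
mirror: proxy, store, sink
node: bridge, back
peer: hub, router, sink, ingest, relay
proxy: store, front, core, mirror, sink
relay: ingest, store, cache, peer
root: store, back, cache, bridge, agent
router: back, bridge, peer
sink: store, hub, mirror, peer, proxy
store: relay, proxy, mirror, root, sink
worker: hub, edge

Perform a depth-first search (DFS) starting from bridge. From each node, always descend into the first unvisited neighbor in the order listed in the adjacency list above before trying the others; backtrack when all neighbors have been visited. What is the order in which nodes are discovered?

Visit bridge
bridge → node
node → back
back → router
router → peer
peer → hub
hub → agent
agent → front
front → cache
cache → root
root → store
store → relay
relay → ingest
ingest → edge
edge → worker
ingest → core
core → proxy
proxy → mirror
mirror → sink

bridge -> node -> back -> router -> peer -> hub -> agent -> front -> cache -> root -> store -> relay -> ingest -> edge -> worker -> core -> proxy -> mirror -> sink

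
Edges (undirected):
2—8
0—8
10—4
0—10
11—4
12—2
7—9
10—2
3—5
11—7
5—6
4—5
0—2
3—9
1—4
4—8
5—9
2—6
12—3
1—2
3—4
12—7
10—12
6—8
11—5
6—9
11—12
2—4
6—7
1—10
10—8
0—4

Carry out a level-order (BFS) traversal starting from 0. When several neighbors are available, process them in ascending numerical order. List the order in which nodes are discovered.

Visit 0; enqueue 2, 4, 8, 10 → queue [2, 4, 8, 10]
Visit 2; enqueue 1, 6, 12 → queue [4, 8, 10, 1, 6, 12]
Visit 4; enqueue 3, 5, 11 → queue [8, 10, 1, 6, 12, 3, 5, 11]
Visit 8 → queue [10, 1, 6, 12, 3, 5, 11]
Visit 10 → queue [1, 6, 12, 3, 5, 11]
Visit 1 → queue [6, 12, 3, 5, 11]
Visit 6; enqueue 7, 9 → queue [12, 3, 5, 11, 7, 9]
Visit 12 → queue [3, 5, 11, 7, 9]
Visit 3 → queue [5, 11, 7, 9]
Visit 5 → queue [11, 7, 9]
Visit 11 → queue [7, 9]
Visit 7 → queue [9]
Visit 9 → queue []

0 -> 2 -> 4 -> 8 -> 10 -> 1 -> 6 -> 12 -> 3 -> 5 -> 11 -> 7 -> 9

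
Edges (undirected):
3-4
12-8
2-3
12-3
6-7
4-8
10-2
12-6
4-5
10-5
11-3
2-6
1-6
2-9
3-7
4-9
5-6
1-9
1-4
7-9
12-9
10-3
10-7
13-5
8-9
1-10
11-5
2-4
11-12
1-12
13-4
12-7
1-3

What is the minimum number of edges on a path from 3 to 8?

Level 0: 3
Level 1: 1, 2, 4, 7, 10, 11, 12
Level 2: 5, 6, 8, 9, 13
8 first appears at level 2.

2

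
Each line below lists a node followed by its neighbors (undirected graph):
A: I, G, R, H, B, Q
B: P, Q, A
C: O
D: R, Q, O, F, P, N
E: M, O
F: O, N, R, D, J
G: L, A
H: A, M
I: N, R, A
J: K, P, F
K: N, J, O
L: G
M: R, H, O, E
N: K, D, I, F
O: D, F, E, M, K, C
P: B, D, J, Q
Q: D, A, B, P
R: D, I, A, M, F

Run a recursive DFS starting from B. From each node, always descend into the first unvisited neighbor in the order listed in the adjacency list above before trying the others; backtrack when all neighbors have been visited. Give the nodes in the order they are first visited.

B -> P -> D -> R -> I -> N -> K -> J -> F -> O -> E -> M -> H -> A -> G -> L -> Q -> C

Visit B
B → P
P → D
D → R
R → I
I → N
N → K
K → J
J → F
F → O
O → E
E → M
M → H
H → A
A → G
G → L
A → Q
O → C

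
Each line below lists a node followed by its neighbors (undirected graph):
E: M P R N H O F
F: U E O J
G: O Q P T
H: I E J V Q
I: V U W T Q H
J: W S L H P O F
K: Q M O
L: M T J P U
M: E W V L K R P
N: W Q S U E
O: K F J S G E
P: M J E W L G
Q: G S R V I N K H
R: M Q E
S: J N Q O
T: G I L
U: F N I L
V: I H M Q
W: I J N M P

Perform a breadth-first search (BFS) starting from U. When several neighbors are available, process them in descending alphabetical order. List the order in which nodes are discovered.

Visit U; enqueue N, L, I, F → queue [N, L, I, F]
Visit N; enqueue W, S, Q, E → queue [L, I, F, W, S, Q, E]
Visit L; enqueue T, P, M, J → queue [I, F, W, S, Q, E, T, P, M, J]
Visit I; enqueue V, H → queue [F, W, S, Q, E, T, P, M, J, V, H]
Visit F; enqueue O → queue [W, S, Q, E, T, P, M, J, V, H, O]
Visit W → queue [S, Q, E, T, P, M, J, V, H, O]
Visit S → queue [Q, E, T, P, M, J, V, H, O]
Visit Q; enqueue R, K, G → queue [E, T, P, M, J, V, H, O, R, K, G]
Visit E → queue [T, P, M, J, V, H, O, R, K, G]
Visit T → queue [P, M, J, V, H, O, R, K, G]
Visit P → queue [M, J, V, H, O, R, K, G]
Visit M → queue [J, V, H, O, R, K, G]
Visit J → queue [V, H, O, R, K, G]
Visit V → queue [H, O, R, K, G]
Visit H → queue [O, R, K, G]
Visit O → queue [R, K, G]
Visit R → queue [K, G]
Visit K → queue [G]
Visit G → queue []

U N L I F W S Q E T P M J V H O R K G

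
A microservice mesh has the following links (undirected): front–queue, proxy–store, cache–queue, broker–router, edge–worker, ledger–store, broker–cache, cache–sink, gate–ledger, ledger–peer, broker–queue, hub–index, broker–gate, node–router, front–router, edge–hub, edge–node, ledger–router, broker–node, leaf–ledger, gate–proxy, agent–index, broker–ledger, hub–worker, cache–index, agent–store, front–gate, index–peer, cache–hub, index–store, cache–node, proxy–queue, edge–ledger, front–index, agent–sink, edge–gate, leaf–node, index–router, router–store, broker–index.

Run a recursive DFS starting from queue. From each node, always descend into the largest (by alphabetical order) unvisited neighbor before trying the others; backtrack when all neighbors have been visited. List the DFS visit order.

Visit queue
queue → proxy
proxy → store
store → router
router → node
node → leaf
leaf → ledger
ledger → peer
peer → index
index → hub
hub → worker
worker → edge
edge → gate
gate → front
gate → broker
broker → cache
cache → sink
sink → agent

queue, proxy, store, router, node, leaf, ledger, peer, index, hub, worker, edge, gate, front, broker, cache, sink, agent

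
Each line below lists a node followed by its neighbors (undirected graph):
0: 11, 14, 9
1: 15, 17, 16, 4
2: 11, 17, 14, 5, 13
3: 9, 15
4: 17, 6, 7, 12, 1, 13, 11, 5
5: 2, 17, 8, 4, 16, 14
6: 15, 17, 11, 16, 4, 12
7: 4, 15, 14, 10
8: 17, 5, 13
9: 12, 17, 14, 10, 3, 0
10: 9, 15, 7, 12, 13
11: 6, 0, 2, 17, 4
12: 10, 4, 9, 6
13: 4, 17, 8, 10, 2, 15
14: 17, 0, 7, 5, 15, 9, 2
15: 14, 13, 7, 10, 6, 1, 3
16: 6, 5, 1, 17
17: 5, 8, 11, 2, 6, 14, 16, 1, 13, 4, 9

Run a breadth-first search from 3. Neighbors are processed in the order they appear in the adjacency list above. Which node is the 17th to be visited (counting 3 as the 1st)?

Visit 3; enqueue 9, 15 → queue [9, 15]
Visit 9; enqueue 12, 17, 14, 10, 0 → queue [15, 12, 17, 14, 10, 0]
Visit 15; enqueue 13, 7, 6, 1 → queue [12, 17, 14, 10, 0, 13, 7, 6, 1]
Visit 12; enqueue 4 → queue [17, 14, 10, 0, 13, 7, 6, 1, 4]
Visit 17; enqueue 5, 8, 11, 2, 16 → queue [14, 10, 0, 13, 7, 6, 1, 4, 5, 8, 11, 2, 16]
Visit 14 → queue [10, 0, 13, 7, 6, 1, 4, 5, 8, 11, 2, 16]
Visit 10 → queue [0, 13, 7, 6, 1, 4, 5, 8, 11, 2, 16]
Visit 0 → queue [13, 7, 6, 1, 4, 5, 8, 11, 2, 16]
Visit 13 → queue [7, 6, 1, 4, 5, 8, 11, 2, 16]
Visit 7 → queue [6, 1, 4, 5, 8, 11, 2, 16]
Visit 6 → queue [1, 4, 5, 8, 11, 2, 16]
Visit 1 → queue [4, 5, 8, 11, 2, 16]
Visit 4 → queue [5, 8, 11, 2, 16]
Visit 5 → queue [8, 11, 2, 16]
Visit 8 → queue [11, 2, 16]
Visit 11 → queue [2, 16]
Visit 2 → queue [16]
Visit 16 → queue []

Visit order: 3, 9, 15, 12, 17, 14, 10, 0, 13, 7, 6, 1, 4, 5, 8, 11, 2, 16

2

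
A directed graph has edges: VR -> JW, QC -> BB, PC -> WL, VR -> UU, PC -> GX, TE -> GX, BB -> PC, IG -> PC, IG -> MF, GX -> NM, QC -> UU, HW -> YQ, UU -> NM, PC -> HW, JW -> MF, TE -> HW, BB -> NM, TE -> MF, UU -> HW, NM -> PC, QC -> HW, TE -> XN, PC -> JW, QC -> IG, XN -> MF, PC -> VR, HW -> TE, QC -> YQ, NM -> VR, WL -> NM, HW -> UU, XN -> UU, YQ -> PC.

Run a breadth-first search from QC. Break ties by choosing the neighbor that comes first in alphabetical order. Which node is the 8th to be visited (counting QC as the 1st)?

PC

Visit QC; enqueue BB, HW, IG, UU, YQ → queue [BB, HW, IG, UU, YQ]
Visit BB; enqueue NM, PC → queue [HW, IG, UU, YQ, NM, PC]
Visit HW; enqueue TE → queue [IG, UU, YQ, NM, PC, TE]
Visit IG; enqueue MF → queue [UU, YQ, NM, PC, TE, MF]
Visit UU → queue [YQ, NM, PC, TE, MF]
Visit YQ → queue [NM, PC, TE, MF]
Visit NM; enqueue VR → queue [PC, TE, MF, VR]
Visit PC; enqueue GX, JW, WL → queue [TE, MF, VR, GX, JW, WL]
Visit TE; enqueue XN → queue [MF, VR, GX, JW, WL, XN]
Visit MF → queue [VR, GX, JW, WL, XN]
Visit VR → queue [GX, JW, WL, XN]
Visit GX → queue [JW, WL, XN]
Visit JW → queue [WL, XN]
Visit WL → queue [XN]
Visit XN → queue []

Visit order: QC, BB, HW, IG, UU, YQ, NM, PC, TE, MF, VR, GX, JW, WL, XN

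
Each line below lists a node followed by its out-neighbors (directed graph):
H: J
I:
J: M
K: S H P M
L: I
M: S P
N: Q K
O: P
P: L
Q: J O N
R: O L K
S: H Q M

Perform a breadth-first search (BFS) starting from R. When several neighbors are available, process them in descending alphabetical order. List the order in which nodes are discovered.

Visit R; enqueue O, L, K → queue [O, L, K]
Visit O; enqueue P → queue [L, K, P]
Visit L; enqueue I → queue [K, P, I]
Visit K; enqueue S, M, H → queue [P, I, S, M, H]
Visit P → queue [I, S, M, H]
Visit I → queue [S, M, H]
Visit S; enqueue Q → queue [M, H, Q]
Visit M → queue [H, Q]
Visit H; enqueue J → queue [Q, J]
Visit Q; enqueue N → queue [J, N]
Visit J → queue [N]
Visit N → queue []

R O L K P I S M H Q J N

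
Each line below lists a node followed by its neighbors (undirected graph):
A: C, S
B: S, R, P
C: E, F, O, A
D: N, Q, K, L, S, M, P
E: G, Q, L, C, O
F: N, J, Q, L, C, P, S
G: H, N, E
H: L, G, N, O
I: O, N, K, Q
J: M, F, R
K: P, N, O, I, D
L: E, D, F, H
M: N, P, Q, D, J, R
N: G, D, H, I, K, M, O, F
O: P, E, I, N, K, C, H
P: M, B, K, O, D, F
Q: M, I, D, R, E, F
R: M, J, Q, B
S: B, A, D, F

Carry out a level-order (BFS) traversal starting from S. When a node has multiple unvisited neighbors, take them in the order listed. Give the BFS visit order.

Visit S; enqueue B, A, D, F → queue [B, A, D, F]
Visit B; enqueue R, P → queue [A, D, F, R, P]
Visit A; enqueue C → queue [D, F, R, P, C]
Visit D; enqueue N, Q, K, L, M → queue [F, R, P, C, N, Q, K, L, M]
Visit F; enqueue J → queue [R, P, C, N, Q, K, L, M, J]
Visit R → queue [P, C, N, Q, K, L, M, J]
Visit P; enqueue O → queue [C, N, Q, K, L, M, J, O]
Visit C; enqueue E → queue [N, Q, K, L, M, J, O, E]
Visit N; enqueue G, H, I → queue [Q, K, L, M, J, O, E, G, H, I]
Visit Q → queue [K, L, M, J, O, E, G, H, I]
Visit K → queue [L, M, J, O, E, G, H, I]
Visit L → queue [M, J, O, E, G, H, I]
Visit M → queue [J, O, E, G, H, I]
Visit J → queue [O, E, G, H, I]
Visit O → queue [E, G, H, I]
Visit E → queue [G, H, I]
Visit G → queue [H, I]
Visit H → queue [I]
Visit I → queue []

S, B, A, D, F, R, P, C, N, Q, K, L, M, J, O, E, G, H, I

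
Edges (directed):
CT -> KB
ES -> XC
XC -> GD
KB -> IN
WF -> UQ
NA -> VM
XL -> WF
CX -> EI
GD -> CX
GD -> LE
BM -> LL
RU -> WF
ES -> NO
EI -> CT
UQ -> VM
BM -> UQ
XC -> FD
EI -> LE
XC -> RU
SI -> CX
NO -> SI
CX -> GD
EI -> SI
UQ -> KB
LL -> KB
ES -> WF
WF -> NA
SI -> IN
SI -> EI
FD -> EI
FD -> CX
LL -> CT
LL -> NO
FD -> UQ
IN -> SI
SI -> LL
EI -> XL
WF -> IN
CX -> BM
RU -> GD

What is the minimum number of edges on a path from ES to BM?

Level 0: ES
Level 1: NO, WF, XC
Level 2: FD, GD, IN, NA, RU, SI, UQ
Level 3: CX, EI, KB, LE, LL, VM
Level 4: BM, CT, XL
BM first appears at level 4.

4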